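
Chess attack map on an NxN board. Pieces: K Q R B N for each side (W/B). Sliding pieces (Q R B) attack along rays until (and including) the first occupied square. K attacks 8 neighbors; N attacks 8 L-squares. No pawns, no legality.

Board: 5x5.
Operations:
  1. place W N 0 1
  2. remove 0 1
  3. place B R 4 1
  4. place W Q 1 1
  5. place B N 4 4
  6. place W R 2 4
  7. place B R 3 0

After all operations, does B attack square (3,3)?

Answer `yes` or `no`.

Op 1: place WN@(0,1)
Op 2: remove (0,1)
Op 3: place BR@(4,1)
Op 4: place WQ@(1,1)
Op 5: place BN@(4,4)
Op 6: place WR@(2,4)
Op 7: place BR@(3,0)
Per-piece attacks for B:
  BR@(3,0): attacks (3,1) (3,2) (3,3) (3,4) (4,0) (2,0) (1,0) (0,0)
  BR@(4,1): attacks (4,2) (4,3) (4,4) (4,0) (3,1) (2,1) (1,1) [ray(0,1) blocked at (4,4); ray(-1,0) blocked at (1,1)]
  BN@(4,4): attacks (3,2) (2,3)
B attacks (3,3): yes

Answer: yes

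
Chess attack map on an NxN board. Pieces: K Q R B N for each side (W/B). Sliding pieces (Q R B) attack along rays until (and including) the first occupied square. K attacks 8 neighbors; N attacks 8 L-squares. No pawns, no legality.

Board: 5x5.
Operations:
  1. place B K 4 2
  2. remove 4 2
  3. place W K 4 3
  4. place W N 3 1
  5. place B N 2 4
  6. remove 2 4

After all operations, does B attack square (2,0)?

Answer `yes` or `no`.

Answer: no

Derivation:
Op 1: place BK@(4,2)
Op 2: remove (4,2)
Op 3: place WK@(4,3)
Op 4: place WN@(3,1)
Op 5: place BN@(2,4)
Op 6: remove (2,4)
Per-piece attacks for B:
B attacks (2,0): no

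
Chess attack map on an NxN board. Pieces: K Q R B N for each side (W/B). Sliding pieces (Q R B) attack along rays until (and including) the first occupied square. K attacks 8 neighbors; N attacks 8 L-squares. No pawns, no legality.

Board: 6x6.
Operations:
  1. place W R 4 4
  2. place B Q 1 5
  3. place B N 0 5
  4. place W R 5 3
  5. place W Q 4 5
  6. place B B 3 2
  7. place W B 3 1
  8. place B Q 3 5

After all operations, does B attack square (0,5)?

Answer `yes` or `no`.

Answer: yes

Derivation:
Op 1: place WR@(4,4)
Op 2: place BQ@(1,5)
Op 3: place BN@(0,5)
Op 4: place WR@(5,3)
Op 5: place WQ@(4,5)
Op 6: place BB@(3,2)
Op 7: place WB@(3,1)
Op 8: place BQ@(3,5)
Per-piece attacks for B:
  BN@(0,5): attacks (1,3) (2,4)
  BQ@(1,5): attacks (1,4) (1,3) (1,2) (1,1) (1,0) (2,5) (3,5) (0,5) (2,4) (3,3) (4,2) (5,1) (0,4) [ray(1,0) blocked at (3,5); ray(-1,0) blocked at (0,5)]
  BB@(3,2): attacks (4,3) (5,4) (4,1) (5,0) (2,3) (1,4) (0,5) (2,1) (1,0) [ray(-1,1) blocked at (0,5)]
  BQ@(3,5): attacks (3,4) (3,3) (3,2) (4,5) (2,5) (1,5) (4,4) (2,4) (1,3) (0,2) [ray(0,-1) blocked at (3,2); ray(1,0) blocked at (4,5); ray(-1,0) blocked at (1,5); ray(1,-1) blocked at (4,4)]
B attacks (0,5): yes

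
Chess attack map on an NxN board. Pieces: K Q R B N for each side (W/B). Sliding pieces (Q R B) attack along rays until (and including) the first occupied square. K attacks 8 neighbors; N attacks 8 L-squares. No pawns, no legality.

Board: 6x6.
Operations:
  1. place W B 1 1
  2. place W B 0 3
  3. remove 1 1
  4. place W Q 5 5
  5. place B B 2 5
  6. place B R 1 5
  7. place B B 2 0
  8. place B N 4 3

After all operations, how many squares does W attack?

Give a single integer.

Op 1: place WB@(1,1)
Op 2: place WB@(0,3)
Op 3: remove (1,1)
Op 4: place WQ@(5,5)
Op 5: place BB@(2,5)
Op 6: place BR@(1,5)
Op 7: place BB@(2,0)
Op 8: place BN@(4,3)
Per-piece attacks for W:
  WB@(0,3): attacks (1,4) (2,5) (1,2) (2,1) (3,0) [ray(1,1) blocked at (2,5)]
  WQ@(5,5): attacks (5,4) (5,3) (5,2) (5,1) (5,0) (4,5) (3,5) (2,5) (4,4) (3,3) (2,2) (1,1) (0,0) [ray(-1,0) blocked at (2,5)]
Union (17 distinct): (0,0) (1,1) (1,2) (1,4) (2,1) (2,2) (2,5) (3,0) (3,3) (3,5) (4,4) (4,5) (5,0) (5,1) (5,2) (5,3) (5,4)

Answer: 17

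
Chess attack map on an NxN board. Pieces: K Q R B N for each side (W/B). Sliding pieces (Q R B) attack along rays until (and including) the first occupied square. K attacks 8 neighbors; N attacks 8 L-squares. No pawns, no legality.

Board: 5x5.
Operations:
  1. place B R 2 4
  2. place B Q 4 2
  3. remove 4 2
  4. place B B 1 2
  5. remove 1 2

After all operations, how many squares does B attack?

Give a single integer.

Answer: 8

Derivation:
Op 1: place BR@(2,4)
Op 2: place BQ@(4,2)
Op 3: remove (4,2)
Op 4: place BB@(1,2)
Op 5: remove (1,2)
Per-piece attacks for B:
  BR@(2,4): attacks (2,3) (2,2) (2,1) (2,0) (3,4) (4,4) (1,4) (0,4)
Union (8 distinct): (0,4) (1,4) (2,0) (2,1) (2,2) (2,3) (3,4) (4,4)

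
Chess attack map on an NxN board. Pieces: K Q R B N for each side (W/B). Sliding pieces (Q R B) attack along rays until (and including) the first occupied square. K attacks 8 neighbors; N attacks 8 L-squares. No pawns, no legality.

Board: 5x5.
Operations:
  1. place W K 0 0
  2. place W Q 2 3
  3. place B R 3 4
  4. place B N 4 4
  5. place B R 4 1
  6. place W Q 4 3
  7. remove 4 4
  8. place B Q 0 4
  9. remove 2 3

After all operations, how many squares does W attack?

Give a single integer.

Op 1: place WK@(0,0)
Op 2: place WQ@(2,3)
Op 3: place BR@(3,4)
Op 4: place BN@(4,4)
Op 5: place BR@(4,1)
Op 6: place WQ@(4,3)
Op 7: remove (4,4)
Op 8: place BQ@(0,4)
Op 9: remove (2,3)
Per-piece attacks for W:
  WK@(0,0): attacks (0,1) (1,0) (1,1)
  WQ@(4,3): attacks (4,4) (4,2) (4,1) (3,3) (2,3) (1,3) (0,3) (3,4) (3,2) (2,1) (1,0) [ray(0,-1) blocked at (4,1); ray(-1,1) blocked at (3,4)]
Union (13 distinct): (0,1) (0,3) (1,0) (1,1) (1,3) (2,1) (2,3) (3,2) (3,3) (3,4) (4,1) (4,2) (4,4)

Answer: 13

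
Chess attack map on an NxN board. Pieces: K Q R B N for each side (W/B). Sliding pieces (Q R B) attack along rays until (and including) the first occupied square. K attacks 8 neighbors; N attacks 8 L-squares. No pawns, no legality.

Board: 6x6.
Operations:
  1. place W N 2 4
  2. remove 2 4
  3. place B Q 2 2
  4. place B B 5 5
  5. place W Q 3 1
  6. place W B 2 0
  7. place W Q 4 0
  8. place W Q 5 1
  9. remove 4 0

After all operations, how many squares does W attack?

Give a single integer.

Op 1: place WN@(2,4)
Op 2: remove (2,4)
Op 3: place BQ@(2,2)
Op 4: place BB@(5,5)
Op 5: place WQ@(3,1)
Op 6: place WB@(2,0)
Op 7: place WQ@(4,0)
Op 8: place WQ@(5,1)
Op 9: remove (4,0)
Per-piece attacks for W:
  WB@(2,0): attacks (3,1) (1,1) (0,2) [ray(1,1) blocked at (3,1)]
  WQ@(3,1): attacks (3,2) (3,3) (3,4) (3,5) (3,0) (4,1) (5,1) (2,1) (1,1) (0,1) (4,2) (5,3) (4,0) (2,2) (2,0) [ray(1,0) blocked at (5,1); ray(-1,1) blocked at (2,2); ray(-1,-1) blocked at (2,0)]
  WQ@(5,1): attacks (5,2) (5,3) (5,4) (5,5) (5,0) (4,1) (3,1) (4,2) (3,3) (2,4) (1,5) (4,0) [ray(0,1) blocked at (5,5); ray(-1,0) blocked at (3,1)]
Union (23 distinct): (0,1) (0,2) (1,1) (1,5) (2,0) (2,1) (2,2) (2,4) (3,0) (3,1) (3,2) (3,3) (3,4) (3,5) (4,0) (4,1) (4,2) (5,0) (5,1) (5,2) (5,3) (5,4) (5,5)

Answer: 23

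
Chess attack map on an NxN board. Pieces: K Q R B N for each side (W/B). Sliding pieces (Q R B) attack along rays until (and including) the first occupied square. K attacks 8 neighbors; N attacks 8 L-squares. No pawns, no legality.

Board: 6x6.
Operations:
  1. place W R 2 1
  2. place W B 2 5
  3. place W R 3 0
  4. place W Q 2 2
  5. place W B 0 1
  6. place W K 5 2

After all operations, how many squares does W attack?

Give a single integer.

Op 1: place WR@(2,1)
Op 2: place WB@(2,5)
Op 3: place WR@(3,0)
Op 4: place WQ@(2,2)
Op 5: place WB@(0,1)
Op 6: place WK@(5,2)
Per-piece attacks for W:
  WB@(0,1): attacks (1,2) (2,3) (3,4) (4,5) (1,0)
  WR@(2,1): attacks (2,2) (2,0) (3,1) (4,1) (5,1) (1,1) (0,1) [ray(0,1) blocked at (2,2); ray(-1,0) blocked at (0,1)]
  WQ@(2,2): attacks (2,3) (2,4) (2,5) (2,1) (3,2) (4,2) (5,2) (1,2) (0,2) (3,3) (4,4) (5,5) (3,1) (4,0) (1,3) (0,4) (1,1) (0,0) [ray(0,1) blocked at (2,5); ray(0,-1) blocked at (2,1); ray(1,0) blocked at (5,2)]
  WB@(2,5): attacks (3,4) (4,3) (5,2) (1,4) (0,3) [ray(1,-1) blocked at (5,2)]
  WR@(3,0): attacks (3,1) (3,2) (3,3) (3,4) (3,5) (4,0) (5,0) (2,0) (1,0) (0,0)
  WK@(5,2): attacks (5,3) (5,1) (4,2) (4,3) (4,1)
Union (32 distinct): (0,0) (0,1) (0,2) (0,3) (0,4) (1,0) (1,1) (1,2) (1,3) (1,4) (2,0) (2,1) (2,2) (2,3) (2,4) (2,5) (3,1) (3,2) (3,3) (3,4) (3,5) (4,0) (4,1) (4,2) (4,3) (4,4) (4,5) (5,0) (5,1) (5,2) (5,3) (5,5)

Answer: 32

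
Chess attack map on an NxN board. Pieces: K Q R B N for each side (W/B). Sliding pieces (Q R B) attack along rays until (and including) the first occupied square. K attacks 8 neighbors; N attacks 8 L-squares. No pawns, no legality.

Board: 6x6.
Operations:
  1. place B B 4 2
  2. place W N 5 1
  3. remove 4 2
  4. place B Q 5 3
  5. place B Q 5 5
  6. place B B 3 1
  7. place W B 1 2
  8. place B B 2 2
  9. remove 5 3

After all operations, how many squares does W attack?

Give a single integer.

Op 1: place BB@(4,2)
Op 2: place WN@(5,1)
Op 3: remove (4,2)
Op 4: place BQ@(5,3)
Op 5: place BQ@(5,5)
Op 6: place BB@(3,1)
Op 7: place WB@(1,2)
Op 8: place BB@(2,2)
Op 9: remove (5,3)
Per-piece attacks for W:
  WB@(1,2): attacks (2,3) (3,4) (4,5) (2,1) (3,0) (0,3) (0,1)
  WN@(5,1): attacks (4,3) (3,2) (3,0)
Union (9 distinct): (0,1) (0,3) (2,1) (2,3) (3,0) (3,2) (3,4) (4,3) (4,5)

Answer: 9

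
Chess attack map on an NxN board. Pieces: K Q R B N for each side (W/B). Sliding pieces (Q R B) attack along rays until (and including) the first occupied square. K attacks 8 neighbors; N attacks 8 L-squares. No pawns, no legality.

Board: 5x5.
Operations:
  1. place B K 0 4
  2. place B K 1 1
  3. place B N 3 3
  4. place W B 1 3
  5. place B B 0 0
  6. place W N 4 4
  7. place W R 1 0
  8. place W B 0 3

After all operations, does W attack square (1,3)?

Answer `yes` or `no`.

Answer: no

Derivation:
Op 1: place BK@(0,4)
Op 2: place BK@(1,1)
Op 3: place BN@(3,3)
Op 4: place WB@(1,3)
Op 5: place BB@(0,0)
Op 6: place WN@(4,4)
Op 7: place WR@(1,0)
Op 8: place WB@(0,3)
Per-piece attacks for W:
  WB@(0,3): attacks (1,4) (1,2) (2,1) (3,0)
  WR@(1,0): attacks (1,1) (2,0) (3,0) (4,0) (0,0) [ray(0,1) blocked at (1,1); ray(-1,0) blocked at (0,0)]
  WB@(1,3): attacks (2,4) (2,2) (3,1) (4,0) (0,4) (0,2) [ray(-1,1) blocked at (0,4)]
  WN@(4,4): attacks (3,2) (2,3)
W attacks (1,3): no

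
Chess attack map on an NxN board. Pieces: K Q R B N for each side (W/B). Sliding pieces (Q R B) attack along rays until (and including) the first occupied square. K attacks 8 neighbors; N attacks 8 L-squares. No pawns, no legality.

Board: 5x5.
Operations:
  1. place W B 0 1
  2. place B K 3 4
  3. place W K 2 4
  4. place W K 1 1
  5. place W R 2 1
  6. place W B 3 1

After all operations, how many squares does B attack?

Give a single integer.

Op 1: place WB@(0,1)
Op 2: place BK@(3,4)
Op 3: place WK@(2,4)
Op 4: place WK@(1,1)
Op 5: place WR@(2,1)
Op 6: place WB@(3,1)
Per-piece attacks for B:
  BK@(3,4): attacks (3,3) (4,4) (2,4) (4,3) (2,3)
Union (5 distinct): (2,3) (2,4) (3,3) (4,3) (4,4)

Answer: 5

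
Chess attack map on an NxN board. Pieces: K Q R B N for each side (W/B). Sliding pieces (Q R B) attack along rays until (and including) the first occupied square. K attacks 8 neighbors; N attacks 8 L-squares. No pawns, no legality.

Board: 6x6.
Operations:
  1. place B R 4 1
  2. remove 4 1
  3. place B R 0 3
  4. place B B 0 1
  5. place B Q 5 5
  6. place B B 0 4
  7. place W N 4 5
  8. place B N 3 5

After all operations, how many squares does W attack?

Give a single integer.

Op 1: place BR@(4,1)
Op 2: remove (4,1)
Op 3: place BR@(0,3)
Op 4: place BB@(0,1)
Op 5: place BQ@(5,5)
Op 6: place BB@(0,4)
Op 7: place WN@(4,5)
Op 8: place BN@(3,5)
Per-piece attacks for W:
  WN@(4,5): attacks (5,3) (3,3) (2,4)
Union (3 distinct): (2,4) (3,3) (5,3)

Answer: 3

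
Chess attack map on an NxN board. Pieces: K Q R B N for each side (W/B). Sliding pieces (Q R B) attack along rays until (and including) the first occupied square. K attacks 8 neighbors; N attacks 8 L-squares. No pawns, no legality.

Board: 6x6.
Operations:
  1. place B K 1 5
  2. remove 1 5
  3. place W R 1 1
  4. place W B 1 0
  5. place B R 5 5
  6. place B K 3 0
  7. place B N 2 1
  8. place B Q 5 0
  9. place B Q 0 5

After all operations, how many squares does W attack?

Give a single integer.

Op 1: place BK@(1,5)
Op 2: remove (1,5)
Op 3: place WR@(1,1)
Op 4: place WB@(1,0)
Op 5: place BR@(5,5)
Op 6: place BK@(3,0)
Op 7: place BN@(2,1)
Op 8: place BQ@(5,0)
Op 9: place BQ@(0,5)
Per-piece attacks for W:
  WB@(1,0): attacks (2,1) (0,1) [ray(1,1) blocked at (2,1)]
  WR@(1,1): attacks (1,2) (1,3) (1,4) (1,5) (1,0) (2,1) (0,1) [ray(0,-1) blocked at (1,0); ray(1,0) blocked at (2,1)]
Union (7 distinct): (0,1) (1,0) (1,2) (1,3) (1,4) (1,5) (2,1)

Answer: 7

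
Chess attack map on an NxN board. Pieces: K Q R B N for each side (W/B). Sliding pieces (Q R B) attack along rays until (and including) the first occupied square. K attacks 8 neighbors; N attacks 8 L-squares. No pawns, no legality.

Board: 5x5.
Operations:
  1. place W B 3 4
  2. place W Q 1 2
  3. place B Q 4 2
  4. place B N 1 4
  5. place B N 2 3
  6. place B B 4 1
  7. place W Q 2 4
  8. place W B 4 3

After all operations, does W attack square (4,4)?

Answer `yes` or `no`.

Answer: no

Derivation:
Op 1: place WB@(3,4)
Op 2: place WQ@(1,2)
Op 3: place BQ@(4,2)
Op 4: place BN@(1,4)
Op 5: place BN@(2,3)
Op 6: place BB@(4,1)
Op 7: place WQ@(2,4)
Op 8: place WB@(4,3)
Per-piece attacks for W:
  WQ@(1,2): attacks (1,3) (1,4) (1,1) (1,0) (2,2) (3,2) (4,2) (0,2) (2,3) (2,1) (3,0) (0,3) (0,1) [ray(0,1) blocked at (1,4); ray(1,0) blocked at (4,2); ray(1,1) blocked at (2,3)]
  WQ@(2,4): attacks (2,3) (3,4) (1,4) (3,3) (4,2) (1,3) (0,2) [ray(0,-1) blocked at (2,3); ray(1,0) blocked at (3,4); ray(-1,0) blocked at (1,4); ray(1,-1) blocked at (4,2)]
  WB@(3,4): attacks (4,3) (2,3) [ray(1,-1) blocked at (4,3); ray(-1,-1) blocked at (2,3)]
  WB@(4,3): attacks (3,4) (3,2) (2,1) (1,0) [ray(-1,1) blocked at (3,4)]
W attacks (4,4): no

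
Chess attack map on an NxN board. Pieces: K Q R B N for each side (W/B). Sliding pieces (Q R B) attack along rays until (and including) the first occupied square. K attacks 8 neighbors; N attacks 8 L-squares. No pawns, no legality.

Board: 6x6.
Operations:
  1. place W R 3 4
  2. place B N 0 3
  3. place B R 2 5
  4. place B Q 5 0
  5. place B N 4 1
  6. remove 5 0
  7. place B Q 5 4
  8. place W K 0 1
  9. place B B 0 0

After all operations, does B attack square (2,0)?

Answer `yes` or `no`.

Op 1: place WR@(3,4)
Op 2: place BN@(0,3)
Op 3: place BR@(2,5)
Op 4: place BQ@(5,0)
Op 5: place BN@(4,1)
Op 6: remove (5,0)
Op 7: place BQ@(5,4)
Op 8: place WK@(0,1)
Op 9: place BB@(0,0)
Per-piece attacks for B:
  BB@(0,0): attacks (1,1) (2,2) (3,3) (4,4) (5,5)
  BN@(0,3): attacks (1,5) (2,4) (1,1) (2,2)
  BR@(2,5): attacks (2,4) (2,3) (2,2) (2,1) (2,0) (3,5) (4,5) (5,5) (1,5) (0,5)
  BN@(4,1): attacks (5,3) (3,3) (2,2) (2,0)
  BQ@(5,4): attacks (5,5) (5,3) (5,2) (5,1) (5,0) (4,4) (3,4) (4,5) (4,3) (3,2) (2,1) (1,0) [ray(-1,0) blocked at (3,4)]
B attacks (2,0): yes

Answer: yes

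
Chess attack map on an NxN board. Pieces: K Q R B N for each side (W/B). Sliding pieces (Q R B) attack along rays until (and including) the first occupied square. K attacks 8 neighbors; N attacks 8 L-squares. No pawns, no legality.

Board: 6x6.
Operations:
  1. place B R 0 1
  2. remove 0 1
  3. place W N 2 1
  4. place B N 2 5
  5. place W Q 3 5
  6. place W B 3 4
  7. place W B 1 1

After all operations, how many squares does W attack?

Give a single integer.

Answer: 20

Derivation:
Op 1: place BR@(0,1)
Op 2: remove (0,1)
Op 3: place WN@(2,1)
Op 4: place BN@(2,5)
Op 5: place WQ@(3,5)
Op 6: place WB@(3,4)
Op 7: place WB@(1,1)
Per-piece attacks for W:
  WB@(1,1): attacks (2,2) (3,3) (4,4) (5,5) (2,0) (0,2) (0,0)
  WN@(2,1): attacks (3,3) (4,2) (1,3) (0,2) (4,0) (0,0)
  WB@(3,4): attacks (4,5) (4,3) (5,2) (2,5) (2,3) (1,2) (0,1) [ray(-1,1) blocked at (2,5)]
  WQ@(3,5): attacks (3,4) (4,5) (5,5) (2,5) (4,4) (5,3) (2,4) (1,3) (0,2) [ray(0,-1) blocked at (3,4); ray(-1,0) blocked at (2,5)]
Union (20 distinct): (0,0) (0,1) (0,2) (1,2) (1,3) (2,0) (2,2) (2,3) (2,4) (2,5) (3,3) (3,4) (4,0) (4,2) (4,3) (4,4) (4,5) (5,2) (5,3) (5,5)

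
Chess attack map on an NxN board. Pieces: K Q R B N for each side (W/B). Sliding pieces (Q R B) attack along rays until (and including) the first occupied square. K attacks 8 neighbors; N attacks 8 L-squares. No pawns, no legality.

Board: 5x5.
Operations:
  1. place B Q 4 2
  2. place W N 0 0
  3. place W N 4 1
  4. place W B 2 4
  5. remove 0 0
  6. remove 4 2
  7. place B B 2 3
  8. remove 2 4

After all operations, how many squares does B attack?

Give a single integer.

Answer: 6

Derivation:
Op 1: place BQ@(4,2)
Op 2: place WN@(0,0)
Op 3: place WN@(4,1)
Op 4: place WB@(2,4)
Op 5: remove (0,0)
Op 6: remove (4,2)
Op 7: place BB@(2,3)
Op 8: remove (2,4)
Per-piece attacks for B:
  BB@(2,3): attacks (3,4) (3,2) (4,1) (1,4) (1,2) (0,1) [ray(1,-1) blocked at (4,1)]
Union (6 distinct): (0,1) (1,2) (1,4) (3,2) (3,4) (4,1)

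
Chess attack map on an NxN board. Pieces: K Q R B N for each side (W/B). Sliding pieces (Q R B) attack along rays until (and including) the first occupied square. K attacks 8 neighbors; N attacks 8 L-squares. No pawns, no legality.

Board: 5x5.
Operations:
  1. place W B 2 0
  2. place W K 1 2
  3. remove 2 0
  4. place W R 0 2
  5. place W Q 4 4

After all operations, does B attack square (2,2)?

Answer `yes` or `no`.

Op 1: place WB@(2,0)
Op 2: place WK@(1,2)
Op 3: remove (2,0)
Op 4: place WR@(0,2)
Op 5: place WQ@(4,4)
Per-piece attacks for B:
B attacks (2,2): no

Answer: no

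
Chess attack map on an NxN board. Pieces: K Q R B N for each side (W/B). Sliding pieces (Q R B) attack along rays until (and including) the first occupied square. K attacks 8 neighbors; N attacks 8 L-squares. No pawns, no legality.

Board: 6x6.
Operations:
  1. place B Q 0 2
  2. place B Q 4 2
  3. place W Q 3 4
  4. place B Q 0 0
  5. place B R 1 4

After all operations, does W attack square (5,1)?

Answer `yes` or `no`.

Answer: no

Derivation:
Op 1: place BQ@(0,2)
Op 2: place BQ@(4,2)
Op 3: place WQ@(3,4)
Op 4: place BQ@(0,0)
Op 5: place BR@(1,4)
Per-piece attacks for W:
  WQ@(3,4): attacks (3,5) (3,3) (3,2) (3,1) (3,0) (4,4) (5,4) (2,4) (1,4) (4,5) (4,3) (5,2) (2,5) (2,3) (1,2) (0,1) [ray(-1,0) blocked at (1,4)]
W attacks (5,1): no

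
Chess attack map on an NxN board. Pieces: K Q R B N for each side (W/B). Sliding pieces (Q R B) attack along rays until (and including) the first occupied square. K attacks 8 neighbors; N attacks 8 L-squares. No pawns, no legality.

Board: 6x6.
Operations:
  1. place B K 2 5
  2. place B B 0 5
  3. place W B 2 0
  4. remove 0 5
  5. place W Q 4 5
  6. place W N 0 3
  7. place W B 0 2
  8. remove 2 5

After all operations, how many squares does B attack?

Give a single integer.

Op 1: place BK@(2,5)
Op 2: place BB@(0,5)
Op 3: place WB@(2,0)
Op 4: remove (0,5)
Op 5: place WQ@(4,5)
Op 6: place WN@(0,3)
Op 7: place WB@(0,2)
Op 8: remove (2,5)
Per-piece attacks for B:
Union (0 distinct): (none)

Answer: 0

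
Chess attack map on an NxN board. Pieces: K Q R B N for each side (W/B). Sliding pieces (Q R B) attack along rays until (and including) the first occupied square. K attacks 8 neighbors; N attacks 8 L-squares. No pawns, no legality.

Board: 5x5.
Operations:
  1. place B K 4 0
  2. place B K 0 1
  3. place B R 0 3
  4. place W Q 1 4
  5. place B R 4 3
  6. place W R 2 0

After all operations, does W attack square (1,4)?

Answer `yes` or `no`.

Answer: no

Derivation:
Op 1: place BK@(4,0)
Op 2: place BK@(0,1)
Op 3: place BR@(0,3)
Op 4: place WQ@(1,4)
Op 5: place BR@(4,3)
Op 6: place WR@(2,0)
Per-piece attacks for W:
  WQ@(1,4): attacks (1,3) (1,2) (1,1) (1,0) (2,4) (3,4) (4,4) (0,4) (2,3) (3,2) (4,1) (0,3) [ray(-1,-1) blocked at (0,3)]
  WR@(2,0): attacks (2,1) (2,2) (2,3) (2,4) (3,0) (4,0) (1,0) (0,0) [ray(1,0) blocked at (4,0)]
W attacks (1,4): no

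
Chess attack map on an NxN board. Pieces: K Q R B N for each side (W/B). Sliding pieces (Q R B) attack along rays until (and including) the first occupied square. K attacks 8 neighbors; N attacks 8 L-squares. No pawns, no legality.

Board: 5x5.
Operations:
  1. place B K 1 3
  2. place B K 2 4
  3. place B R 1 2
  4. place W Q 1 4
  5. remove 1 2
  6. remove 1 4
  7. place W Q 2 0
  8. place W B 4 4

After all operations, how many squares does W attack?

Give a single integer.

Op 1: place BK@(1,3)
Op 2: place BK@(2,4)
Op 3: place BR@(1,2)
Op 4: place WQ@(1,4)
Op 5: remove (1,2)
Op 6: remove (1,4)
Op 7: place WQ@(2,0)
Op 8: place WB@(4,4)
Per-piece attacks for W:
  WQ@(2,0): attacks (2,1) (2,2) (2,3) (2,4) (3,0) (4,0) (1,0) (0,0) (3,1) (4,2) (1,1) (0,2) [ray(0,1) blocked at (2,4)]
  WB@(4,4): attacks (3,3) (2,2) (1,1) (0,0)
Union (13 distinct): (0,0) (0,2) (1,0) (1,1) (2,1) (2,2) (2,3) (2,4) (3,0) (3,1) (3,3) (4,0) (4,2)

Answer: 13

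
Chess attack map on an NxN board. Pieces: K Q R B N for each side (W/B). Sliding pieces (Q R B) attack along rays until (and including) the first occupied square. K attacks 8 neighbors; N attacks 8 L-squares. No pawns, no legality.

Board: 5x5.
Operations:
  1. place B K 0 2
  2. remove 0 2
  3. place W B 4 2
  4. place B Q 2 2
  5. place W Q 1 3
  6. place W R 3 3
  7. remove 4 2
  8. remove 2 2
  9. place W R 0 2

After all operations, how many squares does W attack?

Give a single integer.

Answer: 21

Derivation:
Op 1: place BK@(0,2)
Op 2: remove (0,2)
Op 3: place WB@(4,2)
Op 4: place BQ@(2,2)
Op 5: place WQ@(1,3)
Op 6: place WR@(3,3)
Op 7: remove (4,2)
Op 8: remove (2,2)
Op 9: place WR@(0,2)
Per-piece attacks for W:
  WR@(0,2): attacks (0,3) (0,4) (0,1) (0,0) (1,2) (2,2) (3,2) (4,2)
  WQ@(1,3): attacks (1,4) (1,2) (1,1) (1,0) (2,3) (3,3) (0,3) (2,4) (2,2) (3,1) (4,0) (0,4) (0,2) [ray(1,0) blocked at (3,3); ray(-1,-1) blocked at (0,2)]
  WR@(3,3): attacks (3,4) (3,2) (3,1) (3,0) (4,3) (2,3) (1,3) [ray(-1,0) blocked at (1,3)]
Union (21 distinct): (0,0) (0,1) (0,2) (0,3) (0,4) (1,0) (1,1) (1,2) (1,3) (1,4) (2,2) (2,3) (2,4) (3,0) (3,1) (3,2) (3,3) (3,4) (4,0) (4,2) (4,3)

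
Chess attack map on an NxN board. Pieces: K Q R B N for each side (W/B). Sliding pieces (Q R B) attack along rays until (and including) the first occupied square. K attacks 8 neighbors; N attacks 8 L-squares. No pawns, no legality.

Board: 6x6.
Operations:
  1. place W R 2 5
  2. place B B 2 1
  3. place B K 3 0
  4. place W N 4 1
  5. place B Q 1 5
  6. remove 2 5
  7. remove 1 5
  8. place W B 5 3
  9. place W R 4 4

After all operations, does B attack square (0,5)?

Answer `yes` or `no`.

Op 1: place WR@(2,5)
Op 2: place BB@(2,1)
Op 3: place BK@(3,0)
Op 4: place WN@(4,1)
Op 5: place BQ@(1,5)
Op 6: remove (2,5)
Op 7: remove (1,5)
Op 8: place WB@(5,3)
Op 9: place WR@(4,4)
Per-piece attacks for B:
  BB@(2,1): attacks (3,2) (4,3) (5,4) (3,0) (1,2) (0,3) (1,0) [ray(1,-1) blocked at (3,0)]
  BK@(3,0): attacks (3,1) (4,0) (2,0) (4,1) (2,1)
B attacks (0,5): no

Answer: no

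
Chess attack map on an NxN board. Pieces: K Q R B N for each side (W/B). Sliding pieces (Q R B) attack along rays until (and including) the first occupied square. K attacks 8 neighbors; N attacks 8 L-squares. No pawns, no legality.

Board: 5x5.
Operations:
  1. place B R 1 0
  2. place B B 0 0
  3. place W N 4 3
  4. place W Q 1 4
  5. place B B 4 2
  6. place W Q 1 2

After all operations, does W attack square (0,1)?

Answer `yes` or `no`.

Answer: yes

Derivation:
Op 1: place BR@(1,0)
Op 2: place BB@(0,0)
Op 3: place WN@(4,3)
Op 4: place WQ@(1,4)
Op 5: place BB@(4,2)
Op 6: place WQ@(1,2)
Per-piece attacks for W:
  WQ@(1,2): attacks (1,3) (1,4) (1,1) (1,0) (2,2) (3,2) (4,2) (0,2) (2,3) (3,4) (2,1) (3,0) (0,3) (0,1) [ray(0,1) blocked at (1,4); ray(0,-1) blocked at (1,0); ray(1,0) blocked at (4,2)]
  WQ@(1,4): attacks (1,3) (1,2) (2,4) (3,4) (4,4) (0,4) (2,3) (3,2) (4,1) (0,3) [ray(0,-1) blocked at (1,2)]
  WN@(4,3): attacks (2,4) (3,1) (2,2)
W attacks (0,1): yes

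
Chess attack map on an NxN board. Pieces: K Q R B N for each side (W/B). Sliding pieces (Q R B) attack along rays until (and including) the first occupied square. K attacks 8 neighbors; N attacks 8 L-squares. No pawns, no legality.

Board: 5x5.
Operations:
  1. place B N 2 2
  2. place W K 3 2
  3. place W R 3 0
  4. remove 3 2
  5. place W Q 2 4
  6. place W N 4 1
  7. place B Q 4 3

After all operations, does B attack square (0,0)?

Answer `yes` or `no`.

Answer: no

Derivation:
Op 1: place BN@(2,2)
Op 2: place WK@(3,2)
Op 3: place WR@(3,0)
Op 4: remove (3,2)
Op 5: place WQ@(2,4)
Op 6: place WN@(4,1)
Op 7: place BQ@(4,3)
Per-piece attacks for B:
  BN@(2,2): attacks (3,4) (4,3) (1,4) (0,3) (3,0) (4,1) (1,0) (0,1)
  BQ@(4,3): attacks (4,4) (4,2) (4,1) (3,3) (2,3) (1,3) (0,3) (3,4) (3,2) (2,1) (1,0) [ray(0,-1) blocked at (4,1)]
B attacks (0,0): no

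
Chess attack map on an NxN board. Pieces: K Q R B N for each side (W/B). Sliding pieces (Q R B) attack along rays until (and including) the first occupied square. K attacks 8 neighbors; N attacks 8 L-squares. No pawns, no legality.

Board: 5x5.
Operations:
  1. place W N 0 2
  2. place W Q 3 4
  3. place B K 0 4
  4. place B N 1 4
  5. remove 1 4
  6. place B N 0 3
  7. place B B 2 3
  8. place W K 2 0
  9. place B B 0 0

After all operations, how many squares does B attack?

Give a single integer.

Op 1: place WN@(0,2)
Op 2: place WQ@(3,4)
Op 3: place BK@(0,4)
Op 4: place BN@(1,4)
Op 5: remove (1,4)
Op 6: place BN@(0,3)
Op 7: place BB@(2,3)
Op 8: place WK@(2,0)
Op 9: place BB@(0,0)
Per-piece attacks for B:
  BB@(0,0): attacks (1,1) (2,2) (3,3) (4,4)
  BN@(0,3): attacks (2,4) (1,1) (2,2)
  BK@(0,4): attacks (0,3) (1,4) (1,3)
  BB@(2,3): attacks (3,4) (3,2) (4,1) (1,4) (1,2) (0,1) [ray(1,1) blocked at (3,4)]
Union (13 distinct): (0,1) (0,3) (1,1) (1,2) (1,3) (1,4) (2,2) (2,4) (3,2) (3,3) (3,4) (4,1) (4,4)

Answer: 13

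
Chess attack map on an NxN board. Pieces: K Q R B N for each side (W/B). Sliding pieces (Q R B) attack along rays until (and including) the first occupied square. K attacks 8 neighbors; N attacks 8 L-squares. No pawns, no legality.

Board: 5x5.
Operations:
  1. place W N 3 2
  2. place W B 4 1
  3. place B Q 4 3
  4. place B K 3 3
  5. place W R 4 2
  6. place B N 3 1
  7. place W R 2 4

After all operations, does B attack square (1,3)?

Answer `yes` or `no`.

Op 1: place WN@(3,2)
Op 2: place WB@(4,1)
Op 3: place BQ@(4,3)
Op 4: place BK@(3,3)
Op 5: place WR@(4,2)
Op 6: place BN@(3,1)
Op 7: place WR@(2,4)
Per-piece attacks for B:
  BN@(3,1): attacks (4,3) (2,3) (1,2) (1,0)
  BK@(3,3): attacks (3,4) (3,2) (4,3) (2,3) (4,4) (4,2) (2,4) (2,2)
  BQ@(4,3): attacks (4,4) (4,2) (3,3) (3,4) (3,2) [ray(0,-1) blocked at (4,2); ray(-1,0) blocked at (3,3); ray(-1,-1) blocked at (3,2)]
B attacks (1,3): no

Answer: no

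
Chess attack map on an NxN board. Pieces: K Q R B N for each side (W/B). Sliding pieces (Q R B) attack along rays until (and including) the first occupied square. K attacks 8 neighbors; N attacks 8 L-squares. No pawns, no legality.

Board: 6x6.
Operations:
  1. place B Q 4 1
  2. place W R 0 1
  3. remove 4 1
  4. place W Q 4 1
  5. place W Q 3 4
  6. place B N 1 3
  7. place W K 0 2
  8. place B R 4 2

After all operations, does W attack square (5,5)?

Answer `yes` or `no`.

Op 1: place BQ@(4,1)
Op 2: place WR@(0,1)
Op 3: remove (4,1)
Op 4: place WQ@(4,1)
Op 5: place WQ@(3,4)
Op 6: place BN@(1,3)
Op 7: place WK@(0,2)
Op 8: place BR@(4,2)
Per-piece attacks for W:
  WR@(0,1): attacks (0,2) (0,0) (1,1) (2,1) (3,1) (4,1) [ray(0,1) blocked at (0,2); ray(1,0) blocked at (4,1)]
  WK@(0,2): attacks (0,3) (0,1) (1,2) (1,3) (1,1)
  WQ@(3,4): attacks (3,5) (3,3) (3,2) (3,1) (3,0) (4,4) (5,4) (2,4) (1,4) (0,4) (4,5) (4,3) (5,2) (2,5) (2,3) (1,2) (0,1) [ray(-1,-1) blocked at (0,1)]
  WQ@(4,1): attacks (4,2) (4,0) (5,1) (3,1) (2,1) (1,1) (0,1) (5,2) (5,0) (3,2) (2,3) (1,4) (0,5) (3,0) [ray(0,1) blocked at (4,2); ray(-1,0) blocked at (0,1)]
W attacks (5,5): no

Answer: no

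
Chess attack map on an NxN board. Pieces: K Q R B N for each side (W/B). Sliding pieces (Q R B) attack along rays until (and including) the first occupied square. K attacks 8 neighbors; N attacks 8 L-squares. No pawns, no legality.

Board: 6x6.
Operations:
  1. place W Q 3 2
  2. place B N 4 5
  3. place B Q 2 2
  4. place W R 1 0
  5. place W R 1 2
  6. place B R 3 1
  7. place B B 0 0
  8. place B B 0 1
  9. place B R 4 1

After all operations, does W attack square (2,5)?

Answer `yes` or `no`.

Answer: no

Derivation:
Op 1: place WQ@(3,2)
Op 2: place BN@(4,5)
Op 3: place BQ@(2,2)
Op 4: place WR@(1,0)
Op 5: place WR@(1,2)
Op 6: place BR@(3,1)
Op 7: place BB@(0,0)
Op 8: place BB@(0,1)
Op 9: place BR@(4,1)
Per-piece attacks for W:
  WR@(1,0): attacks (1,1) (1,2) (2,0) (3,0) (4,0) (5,0) (0,0) [ray(0,1) blocked at (1,2); ray(-1,0) blocked at (0,0)]
  WR@(1,2): attacks (1,3) (1,4) (1,5) (1,1) (1,0) (2,2) (0,2) [ray(0,-1) blocked at (1,0); ray(1,0) blocked at (2,2)]
  WQ@(3,2): attacks (3,3) (3,4) (3,5) (3,1) (4,2) (5,2) (2,2) (4,3) (5,4) (4,1) (2,3) (1,4) (0,5) (2,1) (1,0) [ray(0,-1) blocked at (3,1); ray(-1,0) blocked at (2,2); ray(1,-1) blocked at (4,1); ray(-1,-1) blocked at (1,0)]
W attacks (2,5): no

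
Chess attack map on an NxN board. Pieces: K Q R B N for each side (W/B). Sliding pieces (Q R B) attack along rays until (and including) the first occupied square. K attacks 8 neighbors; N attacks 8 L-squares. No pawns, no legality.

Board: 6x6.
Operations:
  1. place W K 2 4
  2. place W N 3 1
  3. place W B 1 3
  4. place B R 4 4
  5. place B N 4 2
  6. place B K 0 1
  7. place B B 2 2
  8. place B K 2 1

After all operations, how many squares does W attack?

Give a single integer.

Op 1: place WK@(2,4)
Op 2: place WN@(3,1)
Op 3: place WB@(1,3)
Op 4: place BR@(4,4)
Op 5: place BN@(4,2)
Op 6: place BK@(0,1)
Op 7: place BB@(2,2)
Op 8: place BK@(2,1)
Per-piece attacks for W:
  WB@(1,3): attacks (2,4) (2,2) (0,4) (0,2) [ray(1,1) blocked at (2,4); ray(1,-1) blocked at (2,2)]
  WK@(2,4): attacks (2,5) (2,3) (3,4) (1,4) (3,5) (3,3) (1,5) (1,3)
  WN@(3,1): attacks (4,3) (5,2) (2,3) (1,2) (5,0) (1,0)
Union (17 distinct): (0,2) (0,4) (1,0) (1,2) (1,3) (1,4) (1,5) (2,2) (2,3) (2,4) (2,5) (3,3) (3,4) (3,5) (4,3) (5,0) (5,2)

Answer: 17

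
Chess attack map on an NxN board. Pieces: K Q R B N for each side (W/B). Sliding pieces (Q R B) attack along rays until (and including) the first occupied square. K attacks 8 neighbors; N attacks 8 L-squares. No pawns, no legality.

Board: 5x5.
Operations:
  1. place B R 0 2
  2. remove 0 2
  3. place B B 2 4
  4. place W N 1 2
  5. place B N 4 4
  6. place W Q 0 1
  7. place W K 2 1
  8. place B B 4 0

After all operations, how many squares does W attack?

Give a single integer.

Op 1: place BR@(0,2)
Op 2: remove (0,2)
Op 3: place BB@(2,4)
Op 4: place WN@(1,2)
Op 5: place BN@(4,4)
Op 6: place WQ@(0,1)
Op 7: place WK@(2,1)
Op 8: place BB@(4,0)
Per-piece attacks for W:
  WQ@(0,1): attacks (0,2) (0,3) (0,4) (0,0) (1,1) (2,1) (1,2) (1,0) [ray(1,0) blocked at (2,1); ray(1,1) blocked at (1,2)]
  WN@(1,2): attacks (2,4) (3,3) (0,4) (2,0) (3,1) (0,0)
  WK@(2,1): attacks (2,2) (2,0) (3,1) (1,1) (3,2) (3,0) (1,2) (1,0)
Union (15 distinct): (0,0) (0,2) (0,3) (0,4) (1,0) (1,1) (1,2) (2,0) (2,1) (2,2) (2,4) (3,0) (3,1) (3,2) (3,3)

Answer: 15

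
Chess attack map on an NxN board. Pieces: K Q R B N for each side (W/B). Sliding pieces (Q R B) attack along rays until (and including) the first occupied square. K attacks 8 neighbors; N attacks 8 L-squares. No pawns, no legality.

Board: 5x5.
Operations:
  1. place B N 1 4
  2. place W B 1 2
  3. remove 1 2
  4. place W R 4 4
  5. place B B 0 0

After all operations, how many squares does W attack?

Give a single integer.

Answer: 7

Derivation:
Op 1: place BN@(1,4)
Op 2: place WB@(1,2)
Op 3: remove (1,2)
Op 4: place WR@(4,4)
Op 5: place BB@(0,0)
Per-piece attacks for W:
  WR@(4,4): attacks (4,3) (4,2) (4,1) (4,0) (3,4) (2,4) (1,4) [ray(-1,0) blocked at (1,4)]
Union (7 distinct): (1,4) (2,4) (3,4) (4,0) (4,1) (4,2) (4,3)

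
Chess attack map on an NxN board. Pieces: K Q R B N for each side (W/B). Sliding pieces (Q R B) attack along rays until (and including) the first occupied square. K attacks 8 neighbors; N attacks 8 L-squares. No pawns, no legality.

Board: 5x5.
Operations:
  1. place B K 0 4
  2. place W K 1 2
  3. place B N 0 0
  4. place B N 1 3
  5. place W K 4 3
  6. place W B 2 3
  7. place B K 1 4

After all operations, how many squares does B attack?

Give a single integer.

Answer: 11

Derivation:
Op 1: place BK@(0,4)
Op 2: place WK@(1,2)
Op 3: place BN@(0,0)
Op 4: place BN@(1,3)
Op 5: place WK@(4,3)
Op 6: place WB@(2,3)
Op 7: place BK@(1,4)
Per-piece attacks for B:
  BN@(0,0): attacks (1,2) (2,1)
  BK@(0,4): attacks (0,3) (1,4) (1,3)
  BN@(1,3): attacks (3,4) (2,1) (3,2) (0,1)
  BK@(1,4): attacks (1,3) (2,4) (0,4) (2,3) (0,3)
Union (11 distinct): (0,1) (0,3) (0,4) (1,2) (1,3) (1,4) (2,1) (2,3) (2,4) (3,2) (3,4)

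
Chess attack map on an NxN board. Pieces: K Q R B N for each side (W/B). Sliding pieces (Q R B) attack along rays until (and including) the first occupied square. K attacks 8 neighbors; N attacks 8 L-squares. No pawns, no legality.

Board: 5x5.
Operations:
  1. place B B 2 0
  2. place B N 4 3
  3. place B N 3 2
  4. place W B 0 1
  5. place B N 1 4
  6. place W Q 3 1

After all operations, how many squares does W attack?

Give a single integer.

Answer: 16

Derivation:
Op 1: place BB@(2,0)
Op 2: place BN@(4,3)
Op 3: place BN@(3,2)
Op 4: place WB@(0,1)
Op 5: place BN@(1,4)
Op 6: place WQ@(3,1)
Per-piece attacks for W:
  WB@(0,1): attacks (1,2) (2,3) (3,4) (1,0)
  WQ@(3,1): attacks (3,2) (3,0) (4,1) (2,1) (1,1) (0,1) (4,2) (4,0) (2,2) (1,3) (0,4) (2,0) [ray(0,1) blocked at (3,2); ray(-1,0) blocked at (0,1); ray(-1,-1) blocked at (2,0)]
Union (16 distinct): (0,1) (0,4) (1,0) (1,1) (1,2) (1,3) (2,0) (2,1) (2,2) (2,3) (3,0) (3,2) (3,4) (4,0) (4,1) (4,2)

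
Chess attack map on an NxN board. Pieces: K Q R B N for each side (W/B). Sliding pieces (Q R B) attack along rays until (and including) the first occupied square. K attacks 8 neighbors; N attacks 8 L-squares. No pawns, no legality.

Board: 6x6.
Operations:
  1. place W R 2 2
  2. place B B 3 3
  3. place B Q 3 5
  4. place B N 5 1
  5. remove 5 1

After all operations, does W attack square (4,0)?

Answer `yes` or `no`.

Op 1: place WR@(2,2)
Op 2: place BB@(3,3)
Op 3: place BQ@(3,5)
Op 4: place BN@(5,1)
Op 5: remove (5,1)
Per-piece attacks for W:
  WR@(2,2): attacks (2,3) (2,4) (2,5) (2,1) (2,0) (3,2) (4,2) (5,2) (1,2) (0,2)
W attacks (4,0): no

Answer: no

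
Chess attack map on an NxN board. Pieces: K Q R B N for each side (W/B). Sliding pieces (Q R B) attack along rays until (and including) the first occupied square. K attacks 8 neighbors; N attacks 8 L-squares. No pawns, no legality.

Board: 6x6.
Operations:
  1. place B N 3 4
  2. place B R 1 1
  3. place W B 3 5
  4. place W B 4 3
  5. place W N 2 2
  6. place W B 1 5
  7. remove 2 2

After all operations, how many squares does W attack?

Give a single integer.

Op 1: place BN@(3,4)
Op 2: place BR@(1,1)
Op 3: place WB@(3,5)
Op 4: place WB@(4,3)
Op 5: place WN@(2,2)
Op 6: place WB@(1,5)
Op 7: remove (2,2)
Per-piece attacks for W:
  WB@(1,5): attacks (2,4) (3,3) (4,2) (5,1) (0,4)
  WB@(3,5): attacks (4,4) (5,3) (2,4) (1,3) (0,2)
  WB@(4,3): attacks (5,4) (5,2) (3,4) (3,2) (2,1) (1,0) [ray(-1,1) blocked at (3,4)]
Union (15 distinct): (0,2) (0,4) (1,0) (1,3) (2,1) (2,4) (3,2) (3,3) (3,4) (4,2) (4,4) (5,1) (5,2) (5,3) (5,4)

Answer: 15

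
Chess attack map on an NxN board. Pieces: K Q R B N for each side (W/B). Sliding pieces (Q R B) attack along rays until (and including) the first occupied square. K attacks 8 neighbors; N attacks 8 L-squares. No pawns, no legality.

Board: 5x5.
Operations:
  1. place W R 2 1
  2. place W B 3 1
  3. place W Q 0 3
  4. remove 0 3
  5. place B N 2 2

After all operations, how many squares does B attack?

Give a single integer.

Answer: 8

Derivation:
Op 1: place WR@(2,1)
Op 2: place WB@(3,1)
Op 3: place WQ@(0,3)
Op 4: remove (0,3)
Op 5: place BN@(2,2)
Per-piece attacks for B:
  BN@(2,2): attacks (3,4) (4,3) (1,4) (0,3) (3,0) (4,1) (1,0) (0,1)
Union (8 distinct): (0,1) (0,3) (1,0) (1,4) (3,0) (3,4) (4,1) (4,3)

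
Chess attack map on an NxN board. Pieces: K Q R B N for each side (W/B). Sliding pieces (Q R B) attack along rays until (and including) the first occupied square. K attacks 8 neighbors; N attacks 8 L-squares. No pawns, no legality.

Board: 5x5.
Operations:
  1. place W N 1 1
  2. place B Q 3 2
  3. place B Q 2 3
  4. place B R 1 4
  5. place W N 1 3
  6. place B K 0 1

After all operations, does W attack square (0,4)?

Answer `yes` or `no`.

Answer: no

Derivation:
Op 1: place WN@(1,1)
Op 2: place BQ@(3,2)
Op 3: place BQ@(2,3)
Op 4: place BR@(1,4)
Op 5: place WN@(1,3)
Op 6: place BK@(0,1)
Per-piece attacks for W:
  WN@(1,1): attacks (2,3) (3,2) (0,3) (3,0)
  WN@(1,3): attacks (3,4) (2,1) (3,2) (0,1)
W attacks (0,4): no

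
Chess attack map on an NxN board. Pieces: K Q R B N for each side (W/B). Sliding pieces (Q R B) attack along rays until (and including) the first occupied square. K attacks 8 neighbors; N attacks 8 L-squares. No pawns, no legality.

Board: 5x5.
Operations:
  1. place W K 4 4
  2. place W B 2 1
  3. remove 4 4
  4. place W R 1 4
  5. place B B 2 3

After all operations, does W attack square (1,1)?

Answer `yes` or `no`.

Op 1: place WK@(4,4)
Op 2: place WB@(2,1)
Op 3: remove (4,4)
Op 4: place WR@(1,4)
Op 5: place BB@(2,3)
Per-piece attacks for W:
  WR@(1,4): attacks (1,3) (1,2) (1,1) (1,0) (2,4) (3,4) (4,4) (0,4)
  WB@(2,1): attacks (3,2) (4,3) (3,0) (1,2) (0,3) (1,0)
W attacks (1,1): yes

Answer: yes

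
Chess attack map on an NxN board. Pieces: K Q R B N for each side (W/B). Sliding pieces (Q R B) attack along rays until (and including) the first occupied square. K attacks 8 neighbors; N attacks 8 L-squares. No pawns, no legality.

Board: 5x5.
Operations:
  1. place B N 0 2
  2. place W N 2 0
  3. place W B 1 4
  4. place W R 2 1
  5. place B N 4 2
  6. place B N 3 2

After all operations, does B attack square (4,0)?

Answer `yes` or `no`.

Answer: yes

Derivation:
Op 1: place BN@(0,2)
Op 2: place WN@(2,0)
Op 3: place WB@(1,4)
Op 4: place WR@(2,1)
Op 5: place BN@(4,2)
Op 6: place BN@(3,2)
Per-piece attacks for B:
  BN@(0,2): attacks (1,4) (2,3) (1,0) (2,1)
  BN@(3,2): attacks (4,4) (2,4) (1,3) (4,0) (2,0) (1,1)
  BN@(4,2): attacks (3,4) (2,3) (3,0) (2,1)
B attacks (4,0): yes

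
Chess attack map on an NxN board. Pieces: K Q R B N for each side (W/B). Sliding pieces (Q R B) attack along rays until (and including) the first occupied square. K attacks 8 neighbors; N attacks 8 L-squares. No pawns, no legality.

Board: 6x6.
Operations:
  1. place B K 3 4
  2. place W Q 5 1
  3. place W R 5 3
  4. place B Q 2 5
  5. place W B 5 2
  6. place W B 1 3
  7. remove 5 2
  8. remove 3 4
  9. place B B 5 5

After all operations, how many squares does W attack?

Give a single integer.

Op 1: place BK@(3,4)
Op 2: place WQ@(5,1)
Op 3: place WR@(5,3)
Op 4: place BQ@(2,5)
Op 5: place WB@(5,2)
Op 6: place WB@(1,3)
Op 7: remove (5,2)
Op 8: remove (3,4)
Op 9: place BB@(5,5)
Per-piece attacks for W:
  WB@(1,3): attacks (2,4) (3,5) (2,2) (3,1) (4,0) (0,4) (0,2)
  WQ@(5,1): attacks (5,2) (5,3) (5,0) (4,1) (3,1) (2,1) (1,1) (0,1) (4,2) (3,3) (2,4) (1,5) (4,0) [ray(0,1) blocked at (5,3)]
  WR@(5,3): attacks (5,4) (5,5) (5,2) (5,1) (4,3) (3,3) (2,3) (1,3) [ray(0,1) blocked at (5,5); ray(0,-1) blocked at (5,1); ray(-1,0) blocked at (1,3)]
Union (23 distinct): (0,1) (0,2) (0,4) (1,1) (1,3) (1,5) (2,1) (2,2) (2,3) (2,4) (3,1) (3,3) (3,5) (4,0) (4,1) (4,2) (4,3) (5,0) (5,1) (5,2) (5,3) (5,4) (5,5)

Answer: 23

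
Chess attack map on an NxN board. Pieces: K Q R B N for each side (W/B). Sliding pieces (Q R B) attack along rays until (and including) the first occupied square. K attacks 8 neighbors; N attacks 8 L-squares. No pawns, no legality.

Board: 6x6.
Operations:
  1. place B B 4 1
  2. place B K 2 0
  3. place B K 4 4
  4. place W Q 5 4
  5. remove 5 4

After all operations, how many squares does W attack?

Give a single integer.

Answer: 0

Derivation:
Op 1: place BB@(4,1)
Op 2: place BK@(2,0)
Op 3: place BK@(4,4)
Op 4: place WQ@(5,4)
Op 5: remove (5,4)
Per-piece attacks for W:
Union (0 distinct): (none)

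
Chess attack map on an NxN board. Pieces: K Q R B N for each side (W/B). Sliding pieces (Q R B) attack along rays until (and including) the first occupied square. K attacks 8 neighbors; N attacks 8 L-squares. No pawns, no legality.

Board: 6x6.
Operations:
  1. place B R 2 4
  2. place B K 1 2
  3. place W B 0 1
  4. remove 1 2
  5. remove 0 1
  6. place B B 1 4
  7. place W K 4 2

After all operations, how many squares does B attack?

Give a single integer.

Op 1: place BR@(2,4)
Op 2: place BK@(1,2)
Op 3: place WB@(0,1)
Op 4: remove (1,2)
Op 5: remove (0,1)
Op 6: place BB@(1,4)
Op 7: place WK@(4,2)
Per-piece attacks for B:
  BB@(1,4): attacks (2,5) (2,3) (3,2) (4,1) (5,0) (0,5) (0,3)
  BR@(2,4): attacks (2,5) (2,3) (2,2) (2,1) (2,0) (3,4) (4,4) (5,4) (1,4) [ray(-1,0) blocked at (1,4)]
Union (14 distinct): (0,3) (0,5) (1,4) (2,0) (2,1) (2,2) (2,3) (2,5) (3,2) (3,4) (4,1) (4,4) (5,0) (5,4)

Answer: 14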